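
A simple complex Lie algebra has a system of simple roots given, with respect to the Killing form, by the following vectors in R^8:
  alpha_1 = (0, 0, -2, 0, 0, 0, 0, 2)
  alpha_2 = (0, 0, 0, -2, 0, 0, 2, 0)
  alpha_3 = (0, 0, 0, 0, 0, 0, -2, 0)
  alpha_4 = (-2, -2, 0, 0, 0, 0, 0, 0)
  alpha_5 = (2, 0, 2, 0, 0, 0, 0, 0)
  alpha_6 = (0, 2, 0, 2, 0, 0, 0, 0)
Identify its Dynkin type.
B6

Compute the Cartan integers a_ij = 2(alpha_i, alpha_j)/(alpha_j, alpha_j); the resulting 6x6 Cartan matrix is
[[2, 0, 0, 0, -1, 0], [0, 2, -2, 0, 0, -1], [0, -1, 2, 0, 0, 0], [0, 0, 0, 2, -1, -1], [-1, 0, 0, -1, 2, 0], [0, -1, 0, -1, 0, 2]].
The roots have two lengths (squared-length ratio 2:1); the short ones are alpha_{3}. The associated Dynkin diagram is a chain of 6 nodes with a double edge at one end; the terminal node there is the unique short simple root (B_6), so the type is B_6 (the algebra so(13)).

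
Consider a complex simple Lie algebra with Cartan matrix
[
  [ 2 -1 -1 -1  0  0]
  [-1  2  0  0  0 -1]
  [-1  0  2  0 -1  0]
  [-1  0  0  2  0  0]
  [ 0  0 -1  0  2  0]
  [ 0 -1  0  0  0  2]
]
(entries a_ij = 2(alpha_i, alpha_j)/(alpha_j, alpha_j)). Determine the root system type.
The matrix has rank 6 with 2's on the diagonal. Reading the off-diagonal entries as Dynkin edges (a single edge where a_ij = a_ji = -1; a double or triple edge where a_ij * a_ji = 2 or 3), the diagram is a chain of 5 nodes with one extra node attached to the third node from one end (E_6). One simple-root ordering that puts it in standard form is (alpha_5, alpha_4, alpha_3, alpha_1, alpha_2, alpha_6). So the algebra is type E_6.

E_6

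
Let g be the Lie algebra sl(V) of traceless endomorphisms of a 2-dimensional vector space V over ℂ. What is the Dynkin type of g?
A_1 (sl(2))

This is sl(2), which has dimension 2^2 - 1 = 3 and rank 2 - 1 = 1 (a Cartan subalgebra is the diagonal traceless matrices). In the classification of classical Lie algebras, the special linear algebra sl(n+1) has type A_n; here n = 1, so the Dynkin diagram is a chain of 1 nodes with single edges (A_1). Hence the type is A_1.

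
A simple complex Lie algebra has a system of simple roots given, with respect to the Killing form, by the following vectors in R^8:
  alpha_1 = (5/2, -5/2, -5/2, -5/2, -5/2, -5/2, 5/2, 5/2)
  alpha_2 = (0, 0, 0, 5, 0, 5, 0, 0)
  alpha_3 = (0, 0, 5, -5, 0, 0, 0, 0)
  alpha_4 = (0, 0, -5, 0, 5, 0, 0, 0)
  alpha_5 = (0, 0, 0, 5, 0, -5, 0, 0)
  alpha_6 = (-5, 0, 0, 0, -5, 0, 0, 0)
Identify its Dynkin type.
type E_6

Compute the Cartan integers a_ij = 2(alpha_i, alpha_j)/(alpha_j, alpha_j); the resulting 6x6 Cartan matrix is
[[2, -1, 0, 0, 0, 0], [-1, 2, -1, 0, 0, 0], [0, -1, 2, -1, -1, 0], [0, 0, -1, 2, 0, -1], [0, 0, -1, 0, 2, 0], [0, 0, 0, -1, 0, 2]].
All simple roots have the same length, so the diagram is simply laced. The associated Dynkin diagram is a chain of 5 nodes with one extra node attached to the third node from one end (E_6), so the type is E_6.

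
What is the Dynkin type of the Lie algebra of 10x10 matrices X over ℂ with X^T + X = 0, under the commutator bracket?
D_5

This is so(10) with 10 even, which has dimension 10(10-1)/2 = 45 and rank 10/2 = 5. In the classification of classical Lie algebras, the orthogonal algebra so(2n) in an even number of variables has type D_n; here n = 5, so the Dynkin diagram is a chain of 3 nodes with a fork of two nodes at one end (D_5). Hence the type is D_5.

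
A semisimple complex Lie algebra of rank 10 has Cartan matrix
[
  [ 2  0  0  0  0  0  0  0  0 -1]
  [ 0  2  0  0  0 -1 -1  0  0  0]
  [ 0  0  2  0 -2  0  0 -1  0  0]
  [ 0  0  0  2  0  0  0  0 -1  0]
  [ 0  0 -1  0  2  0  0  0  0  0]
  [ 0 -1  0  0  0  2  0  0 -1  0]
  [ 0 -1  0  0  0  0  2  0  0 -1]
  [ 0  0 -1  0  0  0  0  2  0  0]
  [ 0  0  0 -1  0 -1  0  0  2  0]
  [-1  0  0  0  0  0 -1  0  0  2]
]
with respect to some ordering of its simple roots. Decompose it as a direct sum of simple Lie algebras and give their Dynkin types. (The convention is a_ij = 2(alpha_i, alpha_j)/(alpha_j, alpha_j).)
A_7 (sl(8)) + B_3 (so(7))

The diagram associated to this matrix has two connected components: the simple roots {alpha_1, alpha_2, alpha_4, alpha_6, alpha_7, alpha_9, alpha_10} form a chain of 7 nodes with single edges (A_7), and {alpha_3, alpha_5, alpha_8} form a chain of 3 nodes with a double edge at one end; the terminal node there is the unique short simple root (B_3). A semisimple Lie algebra decomposes uniquely as the direct sum of simple ideals, one per connected component of its Dynkin diagram, so g ≅ A_7 ⊕ B_3 (dimension 63 + 21 = 84).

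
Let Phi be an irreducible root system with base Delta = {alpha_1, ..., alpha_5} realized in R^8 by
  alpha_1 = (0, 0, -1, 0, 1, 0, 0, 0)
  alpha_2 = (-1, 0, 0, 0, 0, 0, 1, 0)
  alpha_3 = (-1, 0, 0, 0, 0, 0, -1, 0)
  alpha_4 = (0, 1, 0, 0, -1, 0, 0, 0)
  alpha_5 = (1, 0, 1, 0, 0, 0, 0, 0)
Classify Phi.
Compute the Cartan integers a_ij = 2(alpha_i, alpha_j)/(alpha_j, alpha_j); the resulting 5x5 Cartan matrix is
[[2, 0, 0, -1, -1], [0, 2, 0, 0, -1], [0, 0, 2, 0, -1], [-1, 0, 0, 2, 0], [-1, -1, -1, 0, 2]].
All simple roots have the same length, so the diagram is simply laced. The associated Dynkin diagram is a chain of 3 nodes with a fork of two nodes at one end (D_5), so the type is D_5 (the algebra so(10)).

D_5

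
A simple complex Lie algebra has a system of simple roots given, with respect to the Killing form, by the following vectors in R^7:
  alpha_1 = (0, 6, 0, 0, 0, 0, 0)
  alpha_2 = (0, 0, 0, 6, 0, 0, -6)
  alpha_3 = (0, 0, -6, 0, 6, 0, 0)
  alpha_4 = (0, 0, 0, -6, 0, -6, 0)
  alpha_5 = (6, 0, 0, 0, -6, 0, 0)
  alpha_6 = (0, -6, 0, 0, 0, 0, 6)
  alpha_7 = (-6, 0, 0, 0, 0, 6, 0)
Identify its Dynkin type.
Compute the Cartan integers a_ij = 2(alpha_i, alpha_j)/(alpha_j, alpha_j); the resulting 7x7 Cartan matrix is
[[2, 0, 0, 0, 0, -1, 0], [0, 2, 0, -1, 0, -1, 0], [0, 0, 2, 0, -1, 0, 0], [0, -1, 0, 2, 0, 0, -1], [0, 0, -1, 0, 2, 0, -1], [-2, -1, 0, 0, 0, 2, 0], [0, 0, 0, -1, -1, 0, 2]].
The roots have two lengths (squared-length ratio 2:1); the short ones are alpha_{1}. The associated Dynkin diagram is a chain of 7 nodes with a double edge at one end; the terminal node there is the unique short simple root (B_7), so the type is B_7 (the algebra so(15)).

B7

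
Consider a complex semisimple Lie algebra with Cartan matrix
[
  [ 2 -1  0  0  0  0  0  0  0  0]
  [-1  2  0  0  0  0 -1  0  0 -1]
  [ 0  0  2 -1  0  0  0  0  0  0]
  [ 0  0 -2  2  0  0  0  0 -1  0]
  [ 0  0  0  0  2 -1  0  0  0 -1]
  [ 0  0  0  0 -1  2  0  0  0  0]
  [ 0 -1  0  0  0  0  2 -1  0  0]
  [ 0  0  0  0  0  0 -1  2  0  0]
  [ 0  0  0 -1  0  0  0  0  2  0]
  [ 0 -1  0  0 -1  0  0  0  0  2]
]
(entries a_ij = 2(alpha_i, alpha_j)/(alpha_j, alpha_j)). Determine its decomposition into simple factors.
B_3 (so(7)) ⊕ E_7

The diagram associated to this matrix has two connected components: the simple roots {alpha_3, alpha_4, alpha_9} form a chain of 3 nodes with a double edge at one end; the terminal node there is the unique short simple root (B_3), and {alpha_1, alpha_2, alpha_5, alpha_6, alpha_7, alpha_8, alpha_10} form a chain of 6 nodes with one extra node attached to the third node from one end (E_7). A semisimple Lie algebra decomposes uniquely as the direct sum of simple ideals, one per connected component of its Dynkin diagram, so g ≅ B_3 ⊕ E_7 (dimension 21 + 133 = 154).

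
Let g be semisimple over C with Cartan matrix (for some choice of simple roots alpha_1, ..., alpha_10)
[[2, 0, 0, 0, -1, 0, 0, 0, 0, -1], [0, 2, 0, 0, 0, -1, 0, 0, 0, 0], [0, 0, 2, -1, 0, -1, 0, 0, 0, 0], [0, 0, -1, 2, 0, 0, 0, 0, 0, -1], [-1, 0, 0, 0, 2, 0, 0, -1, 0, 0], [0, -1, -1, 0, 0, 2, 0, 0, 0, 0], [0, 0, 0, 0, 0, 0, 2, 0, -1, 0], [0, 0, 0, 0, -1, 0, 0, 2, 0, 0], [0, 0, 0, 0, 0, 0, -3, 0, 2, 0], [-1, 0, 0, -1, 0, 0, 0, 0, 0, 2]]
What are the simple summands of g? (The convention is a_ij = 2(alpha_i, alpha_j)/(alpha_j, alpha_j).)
A8 ⊕ G2

The diagram associated to this matrix has two connected components: the simple roots {alpha_1, alpha_2, alpha_3, alpha_4, alpha_5, alpha_6, alpha_8, alpha_10} form a chain of 8 nodes with single edges (A_8), and {alpha_7, alpha_9} form two nodes joined by a triple edge (G_2). A semisimple Lie algebra decomposes uniquely as the direct sum of simple ideals, one per connected component of its Dynkin diagram, so g ≅ A_8 ⊕ G_2 (dimension 80 + 14 = 94).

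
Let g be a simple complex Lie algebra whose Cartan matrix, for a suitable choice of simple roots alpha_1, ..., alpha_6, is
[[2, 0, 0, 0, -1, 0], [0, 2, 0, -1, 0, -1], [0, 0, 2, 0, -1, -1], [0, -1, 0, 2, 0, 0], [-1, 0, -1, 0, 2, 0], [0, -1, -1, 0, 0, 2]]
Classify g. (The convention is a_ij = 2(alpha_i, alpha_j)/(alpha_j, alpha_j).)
type A_6

The matrix has rank 6 with 2's on the diagonal. Reading the off-diagonal entries as Dynkin edges (a single edge where a_ij = a_ji = -1; a double or triple edge where a_ij * a_ji = 2 or 3), the diagram is a chain of 6 nodes with single edges (A_6). One simple-root ordering that puts it in standard form is (alpha_1, alpha_5, alpha_3, alpha_6, alpha_2, alpha_4). So the algebra is type A_6, i.e. sl(7).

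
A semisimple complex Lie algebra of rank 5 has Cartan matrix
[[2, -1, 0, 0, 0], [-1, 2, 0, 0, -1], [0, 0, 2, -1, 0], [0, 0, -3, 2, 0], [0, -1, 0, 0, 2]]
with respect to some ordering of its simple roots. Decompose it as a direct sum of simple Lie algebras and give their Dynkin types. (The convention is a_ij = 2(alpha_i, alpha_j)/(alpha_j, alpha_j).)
The diagram associated to this matrix has two connected components: the simple roots {alpha_1, alpha_2, alpha_5} form a chain of 3 nodes with single edges (A_3), and {alpha_3, alpha_4} form two nodes joined by a triple edge (G_2). A semisimple Lie algebra decomposes uniquely as the direct sum of simple ideals, one per connected component of its Dynkin diagram, so g ≅ A_3 ⊕ G_2 (dimension 15 + 14 = 29).

A3 + G2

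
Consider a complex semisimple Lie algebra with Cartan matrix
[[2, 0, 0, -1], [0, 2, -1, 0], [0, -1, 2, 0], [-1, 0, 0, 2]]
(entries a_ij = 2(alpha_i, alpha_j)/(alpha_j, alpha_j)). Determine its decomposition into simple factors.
The diagram associated to this matrix has two connected components: the simple roots {alpha_1, alpha_4} form a chain of 2 nodes with single edges (A_2), and {alpha_2, alpha_3} form a chain of 2 nodes with single edges (A_2). A semisimple Lie algebra decomposes uniquely as the direct sum of simple ideals, one per connected component of its Dynkin diagram, so g ≅ A_2 ⊕ A_2 (dimension 8 + 8 = 16).

A_2 + A_2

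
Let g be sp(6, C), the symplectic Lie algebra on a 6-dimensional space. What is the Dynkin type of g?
This is sp(6), which has dimension 6(6+1)/2 = 21 and rank 6/2 = 3. In the classification of classical Lie algebras, the symplectic algebra sp(2n) has type C_n; here n = 3, so the Dynkin diagram is a chain of 3 nodes with a double edge at one end; the terminal node there is the unique long simple root (C_3). Hence the type is C_3.

C_3 (sp(6))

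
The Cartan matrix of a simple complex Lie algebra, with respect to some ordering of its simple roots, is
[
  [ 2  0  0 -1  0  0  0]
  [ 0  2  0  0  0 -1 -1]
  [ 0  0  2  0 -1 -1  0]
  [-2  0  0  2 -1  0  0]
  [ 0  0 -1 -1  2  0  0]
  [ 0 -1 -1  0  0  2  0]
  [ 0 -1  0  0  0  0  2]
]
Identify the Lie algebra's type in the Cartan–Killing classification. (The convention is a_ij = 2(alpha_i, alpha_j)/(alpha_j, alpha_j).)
B_7

The matrix has rank 7 with 2's on the diagonal. Reading the off-diagonal entries as Dynkin edges (a single edge where a_ij = a_ji = -1; a double or triple edge where a_ij * a_ji = 2 or 3), the diagram is a chain of 7 nodes with a double edge at one end; the terminal node there is the unique short simple root (B_7). One simple-root ordering that puts it in standard form is (alpha_7, alpha_2, alpha_6, alpha_3, alpha_5, alpha_4, alpha_1). So the algebra is type B_7, i.e. so(15).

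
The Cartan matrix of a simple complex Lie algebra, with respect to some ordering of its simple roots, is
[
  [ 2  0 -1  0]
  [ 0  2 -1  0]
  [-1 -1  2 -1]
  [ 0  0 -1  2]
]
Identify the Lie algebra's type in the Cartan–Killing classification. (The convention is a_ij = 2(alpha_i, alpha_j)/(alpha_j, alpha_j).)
The matrix has rank 4 with 2's on the diagonal. Reading the off-diagonal entries as Dynkin edges (a single edge where a_ij = a_ji = -1; a double or triple edge where a_ij * a_ji = 2 or 3), the diagram is a chain of 2 nodes with a fork of two nodes at one end (D_4). One simple-root ordering that puts it in standard form is (alpha_4, alpha_3, alpha_2, alpha_1). So the algebra is type D_4, i.e. so(8).

D_4 (so(8))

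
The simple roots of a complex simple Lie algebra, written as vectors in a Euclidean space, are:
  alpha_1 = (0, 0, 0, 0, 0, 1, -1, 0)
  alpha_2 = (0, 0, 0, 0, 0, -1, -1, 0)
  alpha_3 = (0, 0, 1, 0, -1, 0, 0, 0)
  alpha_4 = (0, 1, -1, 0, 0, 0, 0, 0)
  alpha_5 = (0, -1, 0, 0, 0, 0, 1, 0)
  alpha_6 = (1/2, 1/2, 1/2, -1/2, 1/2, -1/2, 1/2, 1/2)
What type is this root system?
E_6

Compute the Cartan integers a_ij = 2(alpha_i, alpha_j)/(alpha_j, alpha_j); the resulting 6x6 Cartan matrix is
[[2, 0, 0, 0, -1, -1], [0, 2, 0, 0, -1, 0], [0, 0, 2, -1, 0, 0], [0, 0, -1, 2, -1, 0], [-1, -1, 0, -1, 2, 0], [-1, 0, 0, 0, 0, 2]].
All simple roots have the same length, so the diagram is simply laced. The associated Dynkin diagram is a chain of 5 nodes with one extra node attached to the third node from one end (E_6), so the type is E_6.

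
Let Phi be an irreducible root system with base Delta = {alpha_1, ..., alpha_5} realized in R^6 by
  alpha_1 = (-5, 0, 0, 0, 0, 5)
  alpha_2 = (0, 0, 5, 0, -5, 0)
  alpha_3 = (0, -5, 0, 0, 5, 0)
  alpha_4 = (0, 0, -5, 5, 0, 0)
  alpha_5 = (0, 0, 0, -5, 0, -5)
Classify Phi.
A5

Compute the Cartan integers a_ij = 2(alpha_i, alpha_j)/(alpha_j, alpha_j); the resulting 5x5 Cartan matrix is
[[2, 0, 0, 0, -1], [0, 2, -1, -1, 0], [0, -1, 2, 0, 0], [0, -1, 0, 2, -1], [-1, 0, 0, -1, 2]].
All simple roots have the same length, so the diagram is simply laced. The associated Dynkin diagram is a chain of 5 nodes with single edges (A_5), so the type is A_5 (the algebra sl(6)).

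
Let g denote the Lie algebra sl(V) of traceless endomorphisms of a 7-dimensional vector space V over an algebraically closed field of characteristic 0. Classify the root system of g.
This is sl(7), which has dimension 7^2 - 1 = 48 and rank 7 - 1 = 6 (a Cartan subalgebra is the diagonal traceless matrices). In the classification of classical Lie algebras, the special linear algebra sl(n+1) has type A_n; here n = 6, so the Dynkin diagram is a chain of 6 nodes with single edges (A_6). Hence the type is A_6.

A_6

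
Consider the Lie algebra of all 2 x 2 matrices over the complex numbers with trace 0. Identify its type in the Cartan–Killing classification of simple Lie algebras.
This is sl(2), which has dimension 2^2 - 1 = 3 and rank 2 - 1 = 1 (a Cartan subalgebra is the diagonal traceless matrices). In the classification of classical Lie algebras, the special linear algebra sl(n+1) has type A_n; here n = 1, so the Dynkin diagram is a chain of 1 nodes with single edges (A_1). Hence the type is A_1.

type A_1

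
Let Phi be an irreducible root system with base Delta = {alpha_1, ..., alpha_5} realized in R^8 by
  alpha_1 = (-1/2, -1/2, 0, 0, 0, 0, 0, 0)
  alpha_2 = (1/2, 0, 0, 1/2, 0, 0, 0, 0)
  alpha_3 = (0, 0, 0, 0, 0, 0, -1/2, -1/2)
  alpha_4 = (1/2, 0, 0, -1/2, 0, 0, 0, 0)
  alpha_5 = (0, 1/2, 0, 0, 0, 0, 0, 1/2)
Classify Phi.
D5

Compute the Cartan integers a_ij = 2(alpha_i, alpha_j)/(alpha_j, alpha_j); the resulting 5x5 Cartan matrix is
[[2, -1, 0, -1, -1], [-1, 2, 0, 0, 0], [0, 0, 2, 0, -1], [-1, 0, 0, 2, 0], [-1, 0, -1, 0, 2]].
All simple roots have the same length, so the diagram is simply laced. The associated Dynkin diagram is a chain of 3 nodes with a fork of two nodes at one end (D_5), so the type is D_5 (the algebra so(10)).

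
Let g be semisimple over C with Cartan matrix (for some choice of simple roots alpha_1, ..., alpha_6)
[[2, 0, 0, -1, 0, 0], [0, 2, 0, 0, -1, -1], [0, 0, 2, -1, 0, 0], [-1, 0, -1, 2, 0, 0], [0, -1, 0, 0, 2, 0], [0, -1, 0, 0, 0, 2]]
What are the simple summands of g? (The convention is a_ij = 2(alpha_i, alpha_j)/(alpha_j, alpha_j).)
A_3 (sl(4)) + A_3 (sl(4))

The diagram associated to this matrix has two connected components: the simple roots {alpha_1, alpha_3, alpha_4} form a chain of 3 nodes with single edges (A_3), and {alpha_2, alpha_5, alpha_6} form a chain of 3 nodes with single edges (A_3). A semisimple Lie algebra decomposes uniquely as the direct sum of simple ideals, one per connected component of its Dynkin diagram, so g ≅ A_3 ⊕ A_3 (dimension 15 + 15 = 30).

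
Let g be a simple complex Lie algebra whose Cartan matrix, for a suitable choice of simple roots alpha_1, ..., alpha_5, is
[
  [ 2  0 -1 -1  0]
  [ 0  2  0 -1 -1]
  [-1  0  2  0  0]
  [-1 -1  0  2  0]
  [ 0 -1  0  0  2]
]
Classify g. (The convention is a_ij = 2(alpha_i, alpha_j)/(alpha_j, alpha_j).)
type A_5

The matrix has rank 5 with 2's on the diagonal. Reading the off-diagonal entries as Dynkin edges (a single edge where a_ij = a_ji = -1; a double or triple edge where a_ij * a_ji = 2 or 3), the diagram is a chain of 5 nodes with single edges (A_5). One simple-root ordering that puts it in standard form is (alpha_3, alpha_1, alpha_4, alpha_2, alpha_5). So the algebra is type A_5, i.e. sl(6).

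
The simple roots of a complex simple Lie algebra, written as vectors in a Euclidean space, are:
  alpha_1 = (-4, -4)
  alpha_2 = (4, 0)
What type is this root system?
B_2

Compute the Cartan integers a_ij = 2(alpha_i, alpha_j)/(alpha_j, alpha_j); the resulting 2x2 Cartan matrix is
[[2, -2], [-1, 2]].
The roots have two lengths (squared-length ratio 2:1); the short ones are alpha_{2}. The associated Dynkin diagram is a chain of 2 nodes with a double edge at one end; the terminal node there is the unique short simple root (B_2), so the type is B_2 (the algebra so(5)).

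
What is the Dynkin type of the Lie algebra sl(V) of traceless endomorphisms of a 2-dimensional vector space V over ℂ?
A_1

This is sl(2), which has dimension 2^2 - 1 = 3 and rank 2 - 1 = 1 (a Cartan subalgebra is the diagonal traceless matrices). In the classification of classical Lie algebras, the special linear algebra sl(n+1) has type A_n; here n = 1, so the Dynkin diagram is a chain of 1 nodes with single edges (A_1). Hence the type is A_1.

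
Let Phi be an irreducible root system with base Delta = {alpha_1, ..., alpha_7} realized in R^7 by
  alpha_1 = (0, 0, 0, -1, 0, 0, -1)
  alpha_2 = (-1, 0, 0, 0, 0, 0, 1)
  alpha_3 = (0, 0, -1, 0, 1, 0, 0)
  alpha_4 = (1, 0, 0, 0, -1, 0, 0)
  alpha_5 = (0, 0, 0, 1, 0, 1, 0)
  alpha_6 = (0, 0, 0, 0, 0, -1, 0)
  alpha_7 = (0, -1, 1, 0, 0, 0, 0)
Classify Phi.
Compute the Cartan integers a_ij = 2(alpha_i, alpha_j)/(alpha_j, alpha_j); the resulting 7x7 Cartan matrix is
[[2, -1, 0, 0, -1, 0, 0], [-1, 2, 0, -1, 0, 0, 0], [0, 0, 2, -1, 0, 0, -1], [0, -1, -1, 2, 0, 0, 0], [-1, 0, 0, 0, 2, -2, 0], [0, 0, 0, 0, -1, 2, 0], [0, 0, -1, 0, 0, 0, 2]].
The roots have two lengths (squared-length ratio 2:1); the short ones are alpha_{6}. The associated Dynkin diagram is a chain of 7 nodes with a double edge at one end; the terminal node there is the unique short simple root (B_7), so the type is B_7 (the algebra so(15)).

B7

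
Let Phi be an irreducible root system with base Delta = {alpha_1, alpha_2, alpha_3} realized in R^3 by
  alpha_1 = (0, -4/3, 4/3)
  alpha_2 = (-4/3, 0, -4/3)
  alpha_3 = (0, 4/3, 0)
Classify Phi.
type B_3

Compute the Cartan integers a_ij = 2(alpha_i, alpha_j)/(alpha_j, alpha_j); the resulting 3x3 Cartan matrix is
[[2, -1, -2], [-1, 2, 0], [-1, 0, 2]].
The roots have two lengths (squared-length ratio 2:1); the short ones are alpha_{3}. The associated Dynkin diagram is a chain of 3 nodes with a double edge at one end; the terminal node there is the unique short simple root (B_3), so the type is B_3 (the algebra so(7)).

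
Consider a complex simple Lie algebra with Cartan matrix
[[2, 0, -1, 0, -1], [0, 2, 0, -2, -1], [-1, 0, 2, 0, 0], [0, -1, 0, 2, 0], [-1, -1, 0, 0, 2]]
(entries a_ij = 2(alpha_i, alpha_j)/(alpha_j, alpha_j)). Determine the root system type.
The matrix has rank 5 with 2's on the diagonal. Reading the off-diagonal entries as Dynkin edges (a single edge where a_ij = a_ji = -1; a double or triple edge where a_ij * a_ji = 2 or 3), the diagram is a chain of 5 nodes with a double edge at one end; the terminal node there is the unique short simple root (B_5). One simple-root ordering that puts it in standard form is (alpha_3, alpha_1, alpha_5, alpha_2, alpha_4). So the algebra is type B_5, i.e. so(11).

B_5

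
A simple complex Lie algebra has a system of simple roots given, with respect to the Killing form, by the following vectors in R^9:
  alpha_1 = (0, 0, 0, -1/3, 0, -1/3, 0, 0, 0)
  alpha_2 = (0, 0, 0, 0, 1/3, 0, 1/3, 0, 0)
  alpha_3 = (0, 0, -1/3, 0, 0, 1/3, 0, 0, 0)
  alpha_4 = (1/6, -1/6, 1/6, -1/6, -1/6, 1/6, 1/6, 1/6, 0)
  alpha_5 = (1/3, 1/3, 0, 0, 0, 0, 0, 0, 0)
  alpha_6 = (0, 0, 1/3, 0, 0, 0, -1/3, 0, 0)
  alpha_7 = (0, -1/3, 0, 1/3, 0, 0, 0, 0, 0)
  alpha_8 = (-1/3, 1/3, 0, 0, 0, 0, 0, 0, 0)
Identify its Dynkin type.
Compute the Cartan integers a_ij = 2(alpha_i, alpha_j)/(alpha_j, alpha_j); the resulting 8x8 Cartan matrix is
[[2, 0, -1, 0, 0, 0, -1, 0], [0, 2, 0, 0, 0, -1, 0, 0], [-1, 0, 2, 0, 0, -1, 0, 0], [0, 0, 0, 2, 0, 0, 0, -1], [0, 0, 0, 0, 2, 0, -1, 0], [0, -1, -1, 0, 0, 2, 0, 0], [-1, 0, 0, 0, -1, 0, 2, -1], [0, 0, 0, -1, 0, 0, -1, 2]].
All simple roots have the same length, so the diagram is simply laced. The associated Dynkin diagram is a chain of 7 nodes with one extra node attached to the third node from one end (E_8), so the type is E_8.

E8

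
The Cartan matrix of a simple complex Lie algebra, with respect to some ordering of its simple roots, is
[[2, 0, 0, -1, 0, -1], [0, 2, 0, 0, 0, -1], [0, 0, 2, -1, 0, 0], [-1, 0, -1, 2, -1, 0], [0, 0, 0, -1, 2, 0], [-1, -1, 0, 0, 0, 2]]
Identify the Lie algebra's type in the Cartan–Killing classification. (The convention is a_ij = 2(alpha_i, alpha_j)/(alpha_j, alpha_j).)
D_6 (so(12))

The matrix has rank 6 with 2's on the diagonal. Reading the off-diagonal entries as Dynkin edges (a single edge where a_ij = a_ji = -1; a double or triple edge where a_ij * a_ji = 2 or 3), the diagram is a chain of 4 nodes with a fork of two nodes at one end (D_6). One simple-root ordering that puts it in standard form is (alpha_2, alpha_6, alpha_1, alpha_4, alpha_5, alpha_3). So the algebra is type D_6, i.e. so(12).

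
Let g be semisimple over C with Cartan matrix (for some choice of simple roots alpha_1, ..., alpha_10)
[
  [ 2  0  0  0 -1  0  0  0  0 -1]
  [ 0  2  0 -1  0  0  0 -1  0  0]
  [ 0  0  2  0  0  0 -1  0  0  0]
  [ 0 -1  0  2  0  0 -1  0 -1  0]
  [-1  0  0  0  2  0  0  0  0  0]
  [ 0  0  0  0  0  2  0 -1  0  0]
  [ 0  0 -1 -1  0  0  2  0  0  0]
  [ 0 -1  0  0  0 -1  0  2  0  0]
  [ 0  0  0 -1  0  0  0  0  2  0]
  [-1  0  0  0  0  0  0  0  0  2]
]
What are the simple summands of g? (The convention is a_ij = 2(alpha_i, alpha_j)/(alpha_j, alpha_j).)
A_3 ⊕ E_7

The diagram associated to this matrix has two connected components: the simple roots {alpha_1, alpha_5, alpha_10} form a chain of 3 nodes with single edges (A_3), and {alpha_2, alpha_3, alpha_4, alpha_6, alpha_7, alpha_8, alpha_9} form a chain of 6 nodes with one extra node attached to the third node from one end (E_7). A semisimple Lie algebra decomposes uniquely as the direct sum of simple ideals, one per connected component of its Dynkin diagram, so g ≅ A_3 ⊕ E_7 (dimension 15 + 133 = 148).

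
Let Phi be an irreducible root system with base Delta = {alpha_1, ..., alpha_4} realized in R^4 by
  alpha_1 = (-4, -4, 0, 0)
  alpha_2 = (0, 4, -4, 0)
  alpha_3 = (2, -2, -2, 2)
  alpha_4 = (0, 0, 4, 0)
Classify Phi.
Compute the Cartan integers a_ij = 2(alpha_i, alpha_j)/(alpha_j, alpha_j); the resulting 4x4 Cartan matrix is
[[2, -1, 0, 0], [-1, 2, 0, -2], [0, 0, 2, -1], [0, -1, -1, 2]].
The roots have two lengths (squared-length ratio 2:1); the short ones are alpha_{3,4}. The associated Dynkin diagram is a chain of 4 nodes with a double edge between the middle two (F_4), so the type is F_4.

F_4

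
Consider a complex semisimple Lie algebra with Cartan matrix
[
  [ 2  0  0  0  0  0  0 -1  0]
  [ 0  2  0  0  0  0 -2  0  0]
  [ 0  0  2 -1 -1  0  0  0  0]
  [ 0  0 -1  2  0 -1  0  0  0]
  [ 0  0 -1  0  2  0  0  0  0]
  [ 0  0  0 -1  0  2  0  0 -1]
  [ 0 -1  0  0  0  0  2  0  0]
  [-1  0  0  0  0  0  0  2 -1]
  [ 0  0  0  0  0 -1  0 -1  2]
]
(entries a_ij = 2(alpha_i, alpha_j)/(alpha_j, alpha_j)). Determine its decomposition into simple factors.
A7 + B2

The diagram associated to this matrix has two connected components: the simple roots {alpha_1, alpha_3, alpha_4, alpha_5, alpha_6, alpha_8, alpha_9} form a chain of 7 nodes with single edges (A_7), and {alpha_2, alpha_7} form a chain of 2 nodes with a double edge at one end; the terminal node there is the unique short simple root (B_2). A semisimple Lie algebra decomposes uniquely as the direct sum of simple ideals, one per connected component of its Dynkin diagram, so g ≅ A_7 ⊕ B_2 (dimension 63 + 10 = 73).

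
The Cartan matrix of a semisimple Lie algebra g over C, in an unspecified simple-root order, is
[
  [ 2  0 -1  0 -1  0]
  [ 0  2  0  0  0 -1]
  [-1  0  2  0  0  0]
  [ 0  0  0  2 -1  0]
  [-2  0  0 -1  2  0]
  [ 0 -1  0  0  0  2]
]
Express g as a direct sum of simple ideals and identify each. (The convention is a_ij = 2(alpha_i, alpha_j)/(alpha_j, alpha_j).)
type A_2 ⊕ type F_4

The diagram associated to this matrix has two connected components: the simple roots {alpha_2, alpha_6} form a chain of 2 nodes with single edges (A_2), and {alpha_1, alpha_3, alpha_4, alpha_5} form a chain of 4 nodes with a double edge between the middle two (F_4). A semisimple Lie algebra decomposes uniquely as the direct sum of simple ideals, one per connected component of its Dynkin diagram, so g ≅ A_2 ⊕ F_4 (dimension 8 + 52 = 60).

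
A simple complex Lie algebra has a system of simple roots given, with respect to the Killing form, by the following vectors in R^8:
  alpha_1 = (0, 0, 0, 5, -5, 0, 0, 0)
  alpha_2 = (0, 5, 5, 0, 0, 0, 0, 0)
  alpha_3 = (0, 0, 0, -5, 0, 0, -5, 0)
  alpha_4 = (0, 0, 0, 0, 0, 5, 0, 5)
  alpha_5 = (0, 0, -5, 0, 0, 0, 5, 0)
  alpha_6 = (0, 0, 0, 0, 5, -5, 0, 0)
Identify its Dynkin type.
Compute the Cartan integers a_ij = 2(alpha_i, alpha_j)/(alpha_j, alpha_j); the resulting 6x6 Cartan matrix is
[[2, 0, -1, 0, 0, -1], [0, 2, 0, 0, -1, 0], [-1, 0, 2, 0, -1, 0], [0, 0, 0, 2, 0, -1], [0, -1, -1, 0, 2, 0], [-1, 0, 0, -1, 0, 2]].
All simple roots have the same length, so the diagram is simply laced. The associated Dynkin diagram is a chain of 6 nodes with single edges (A_6), so the type is A_6 (the algebra sl(7)).

A_6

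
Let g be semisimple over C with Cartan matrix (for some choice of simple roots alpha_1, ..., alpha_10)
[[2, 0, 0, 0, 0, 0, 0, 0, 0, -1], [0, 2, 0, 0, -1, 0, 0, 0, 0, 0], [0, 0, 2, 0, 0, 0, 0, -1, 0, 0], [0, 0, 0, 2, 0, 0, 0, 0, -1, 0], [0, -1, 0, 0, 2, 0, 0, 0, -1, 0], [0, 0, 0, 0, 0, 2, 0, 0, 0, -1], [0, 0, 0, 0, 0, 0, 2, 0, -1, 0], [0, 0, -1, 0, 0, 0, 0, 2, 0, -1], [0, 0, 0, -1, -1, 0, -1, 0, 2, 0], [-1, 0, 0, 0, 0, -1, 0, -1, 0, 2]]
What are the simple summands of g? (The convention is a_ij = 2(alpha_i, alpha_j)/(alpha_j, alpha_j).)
The diagram associated to this matrix has two connected components: the simple roots {alpha_2, alpha_4, alpha_5, alpha_7, alpha_9} form a chain of 3 nodes with a fork of two nodes at one end (D_5), and {alpha_1, alpha_3, alpha_6, alpha_8, alpha_10} form a chain of 3 nodes with a fork of two nodes at one end (D_5). A semisimple Lie algebra decomposes uniquely as the direct sum of simple ideals, one per connected component of its Dynkin diagram, so g ≅ D_5 ⊕ D_5 (dimension 45 + 45 = 90).

type D_5 + type D_5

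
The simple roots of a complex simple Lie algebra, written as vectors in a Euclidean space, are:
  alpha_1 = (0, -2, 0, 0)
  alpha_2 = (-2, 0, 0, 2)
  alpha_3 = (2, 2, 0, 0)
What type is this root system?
B_3 (so(7))

Compute the Cartan integers a_ij = 2(alpha_i, alpha_j)/(alpha_j, alpha_j); the resulting 3x3 Cartan matrix is
[[2, 0, -1], [0, 2, -1], [-2, -1, 2]].
The roots have two lengths (squared-length ratio 2:1); the short ones are alpha_{1}. The associated Dynkin diagram is a chain of 3 nodes with a double edge at one end; the terminal node there is the unique short simple root (B_3), so the type is B_3 (the algebra so(7)).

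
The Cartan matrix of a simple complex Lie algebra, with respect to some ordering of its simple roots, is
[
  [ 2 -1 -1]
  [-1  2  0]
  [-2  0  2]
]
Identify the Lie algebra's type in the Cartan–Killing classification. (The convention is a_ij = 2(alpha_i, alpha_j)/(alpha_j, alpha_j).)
The matrix has rank 3 with 2's on the diagonal. Reading the off-diagonal entries as Dynkin edges (a single edge where a_ij = a_ji = -1; a double or triple edge where a_ij * a_ji = 2 or 3), the diagram is a chain of 3 nodes with a double edge at one end; the terminal node there is the unique long simple root (C_3). One simple-root ordering that puts it in standard form is (alpha_2, alpha_1, alpha_3). So the algebra is type C_3, i.e. sp(6).

C_3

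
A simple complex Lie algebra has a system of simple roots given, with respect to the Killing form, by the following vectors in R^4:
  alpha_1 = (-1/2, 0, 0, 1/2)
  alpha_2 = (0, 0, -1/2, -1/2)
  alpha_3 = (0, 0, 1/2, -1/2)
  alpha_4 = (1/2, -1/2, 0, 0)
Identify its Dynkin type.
D_4 (so(8))

Compute the Cartan integers a_ij = 2(alpha_i, alpha_j)/(alpha_j, alpha_j); the resulting 4x4 Cartan matrix is
[[2, -1, -1, -1], [-1, 2, 0, 0], [-1, 0, 2, 0], [-1, 0, 0, 2]].
All simple roots have the same length, so the diagram is simply laced. The associated Dynkin diagram is a chain of 2 nodes with a fork of two nodes at one end (D_4), so the type is D_4 (the algebra so(8)).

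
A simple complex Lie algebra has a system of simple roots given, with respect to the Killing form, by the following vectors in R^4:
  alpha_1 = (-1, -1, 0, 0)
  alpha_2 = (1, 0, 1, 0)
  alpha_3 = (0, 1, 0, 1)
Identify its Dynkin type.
type A_3

Compute the Cartan integers a_ij = 2(alpha_i, alpha_j)/(alpha_j, alpha_j); the resulting 3x3 Cartan matrix is
[[2, -1, -1], [-1, 2, 0], [-1, 0, 2]].
All simple roots have the same length, so the diagram is simply laced. The associated Dynkin diagram is a chain of 3 nodes with single edges (A_3), so the type is A_3 (the algebra sl(4)).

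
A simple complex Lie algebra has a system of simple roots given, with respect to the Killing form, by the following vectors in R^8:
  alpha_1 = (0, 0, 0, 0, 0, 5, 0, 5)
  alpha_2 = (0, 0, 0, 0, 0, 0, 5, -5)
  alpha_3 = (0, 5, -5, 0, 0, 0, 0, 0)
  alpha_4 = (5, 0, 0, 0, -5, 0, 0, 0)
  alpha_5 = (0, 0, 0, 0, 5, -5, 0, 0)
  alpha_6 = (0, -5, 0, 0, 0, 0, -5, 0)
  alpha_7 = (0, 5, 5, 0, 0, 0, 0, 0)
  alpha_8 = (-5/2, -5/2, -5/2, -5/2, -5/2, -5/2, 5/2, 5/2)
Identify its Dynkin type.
E_8

Compute the Cartan integers a_ij = 2(alpha_i, alpha_j)/(alpha_j, alpha_j); the resulting 8x8 Cartan matrix is
[[2, -1, 0, 0, -1, 0, 0, 0], [-1, 2, 0, 0, 0, -1, 0, 0], [0, 0, 2, 0, 0, -1, 0, 0], [0, 0, 0, 2, -1, 0, 0, 0], [-1, 0, 0, -1, 2, 0, 0, 0], [0, -1, -1, 0, 0, 2, -1, 0], [0, 0, 0, 0, 0, -1, 2, -1], [0, 0, 0, 0, 0, 0, -1, 2]].
All simple roots have the same length, so the diagram is simply laced. The associated Dynkin diagram is a chain of 7 nodes with one extra node attached to the third node from one end (E_8), so the type is E_8.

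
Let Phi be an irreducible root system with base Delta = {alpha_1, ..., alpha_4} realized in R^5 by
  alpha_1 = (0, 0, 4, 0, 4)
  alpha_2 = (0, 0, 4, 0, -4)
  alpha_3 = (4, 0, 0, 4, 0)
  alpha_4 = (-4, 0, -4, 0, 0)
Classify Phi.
Compute the Cartan integers a_ij = 2(alpha_i, alpha_j)/(alpha_j, alpha_j); the resulting 4x4 Cartan matrix is
[[2, 0, 0, -1], [0, 2, 0, -1], [0, 0, 2, -1], [-1, -1, -1, 2]].
All simple roots have the same length, so the diagram is simply laced. The associated Dynkin diagram is a chain of 2 nodes with a fork of two nodes at one end (D_4), so the type is D_4 (the algebra so(8)).

D_4 (so(8))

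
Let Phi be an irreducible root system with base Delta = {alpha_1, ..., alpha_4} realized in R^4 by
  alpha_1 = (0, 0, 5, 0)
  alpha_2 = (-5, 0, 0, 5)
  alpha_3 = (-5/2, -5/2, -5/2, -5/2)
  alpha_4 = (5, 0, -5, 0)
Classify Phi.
F_4

Compute the Cartan integers a_ij = 2(alpha_i, alpha_j)/(alpha_j, alpha_j); the resulting 4x4 Cartan matrix is
[[2, 0, -1, -1], [0, 2, 0, -1], [-1, 0, 2, 0], [-2, -1, 0, 2]].
The roots have two lengths (squared-length ratio 2:1); the short ones are alpha_{1,3}. The associated Dynkin diagram is a chain of 4 nodes with a double edge between the middle two (F_4), so the type is F_4.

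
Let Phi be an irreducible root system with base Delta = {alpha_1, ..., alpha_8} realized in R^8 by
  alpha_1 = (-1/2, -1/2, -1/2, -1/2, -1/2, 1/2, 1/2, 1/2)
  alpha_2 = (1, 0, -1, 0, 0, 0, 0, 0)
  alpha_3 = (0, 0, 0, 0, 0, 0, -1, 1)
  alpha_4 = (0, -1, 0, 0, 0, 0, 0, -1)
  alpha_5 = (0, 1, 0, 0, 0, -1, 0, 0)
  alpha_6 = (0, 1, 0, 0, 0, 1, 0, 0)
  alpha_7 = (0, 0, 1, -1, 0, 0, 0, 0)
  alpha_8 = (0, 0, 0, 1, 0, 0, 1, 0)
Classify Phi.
Compute the Cartan integers a_ij = 2(alpha_i, alpha_j)/(alpha_j, alpha_j); the resulting 8x8 Cartan matrix is
[[2, 0, 0, 0, -1, 0, 0, 0], [0, 2, 0, 0, 0, 0, -1, 0], [0, 0, 2, -1, 0, 0, 0, -1], [0, 0, -1, 2, -1, -1, 0, 0], [-1, 0, 0, -1, 2, 0, 0, 0], [0, 0, 0, -1, 0, 2, 0, 0], [0, -1, 0, 0, 0, 0, 2, -1], [0, 0, -1, 0, 0, 0, -1, 2]].
All simple roots have the same length, so the diagram is simply laced. The associated Dynkin diagram is a chain of 7 nodes with one extra node attached to the third node from one end (E_8), so the type is E_8.

E8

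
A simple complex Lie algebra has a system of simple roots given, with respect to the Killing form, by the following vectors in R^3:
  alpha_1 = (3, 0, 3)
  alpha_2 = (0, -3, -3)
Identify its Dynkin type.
A_2 (sl(3))

Compute the Cartan integers a_ij = 2(alpha_i, alpha_j)/(alpha_j, alpha_j); the resulting 2x2 Cartan matrix is
[[2, -1], [-1, 2]].
All simple roots have the same length, so the diagram is simply laced. The associated Dynkin diagram is a chain of 2 nodes with single edges (A_2), so the type is A_2 (the algebra sl(3)).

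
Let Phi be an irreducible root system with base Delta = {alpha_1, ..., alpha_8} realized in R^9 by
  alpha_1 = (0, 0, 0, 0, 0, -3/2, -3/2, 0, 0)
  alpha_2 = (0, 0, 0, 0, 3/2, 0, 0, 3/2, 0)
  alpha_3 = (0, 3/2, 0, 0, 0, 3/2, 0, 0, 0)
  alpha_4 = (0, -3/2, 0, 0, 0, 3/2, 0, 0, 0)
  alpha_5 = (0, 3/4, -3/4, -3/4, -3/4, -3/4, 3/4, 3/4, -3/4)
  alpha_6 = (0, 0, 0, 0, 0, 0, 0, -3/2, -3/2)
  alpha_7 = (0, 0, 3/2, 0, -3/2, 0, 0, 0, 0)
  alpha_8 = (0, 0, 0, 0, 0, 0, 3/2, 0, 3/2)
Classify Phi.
type E_8

Compute the Cartan integers a_ij = 2(alpha_i, alpha_j)/(alpha_j, alpha_j); the resulting 8x8 Cartan matrix is
[[2, 0, -1, -1, 0, 0, 0, -1], [0, 2, 0, 0, 0, -1, -1, 0], [-1, 0, 2, 0, 0, 0, 0, 0], [-1, 0, 0, 2, -1, 0, 0, 0], [0, 0, 0, -1, 2, 0, 0, 0], [0, -1, 0, 0, 0, 2, 0, -1], [0, -1, 0, 0, 0, 0, 2, 0], [-1, 0, 0, 0, 0, -1, 0, 2]].
All simple roots have the same length, so the diagram is simply laced. The associated Dynkin diagram is a chain of 7 nodes with one extra node attached to the third node from one end (E_8), so the type is E_8.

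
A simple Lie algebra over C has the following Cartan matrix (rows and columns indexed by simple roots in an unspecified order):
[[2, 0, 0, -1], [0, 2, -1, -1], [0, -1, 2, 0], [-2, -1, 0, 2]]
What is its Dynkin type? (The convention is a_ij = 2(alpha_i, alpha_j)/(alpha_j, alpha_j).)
B4

The matrix has rank 4 with 2's on the diagonal. Reading the off-diagonal entries as Dynkin edges (a single edge where a_ij = a_ji = -1; a double or triple edge where a_ij * a_ji = 2 or 3), the diagram is a chain of 4 nodes with a double edge at one end; the terminal node there is the unique short simple root (B_4). One simple-root ordering that puts it in standard form is (alpha_3, alpha_2, alpha_4, alpha_1). So the algebra is type B_4, i.e. so(9).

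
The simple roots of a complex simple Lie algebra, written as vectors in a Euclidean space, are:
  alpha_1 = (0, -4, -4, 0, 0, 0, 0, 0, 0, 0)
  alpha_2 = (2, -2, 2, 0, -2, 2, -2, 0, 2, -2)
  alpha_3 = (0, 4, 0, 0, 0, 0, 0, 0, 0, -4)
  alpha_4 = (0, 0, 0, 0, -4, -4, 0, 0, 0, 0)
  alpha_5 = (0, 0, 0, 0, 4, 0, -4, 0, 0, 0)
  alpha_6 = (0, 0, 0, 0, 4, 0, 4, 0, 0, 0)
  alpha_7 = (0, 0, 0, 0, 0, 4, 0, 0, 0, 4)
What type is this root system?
E_7

Compute the Cartan integers a_ij = 2(alpha_i, alpha_j)/(alpha_j, alpha_j); the resulting 7x7 Cartan matrix is
[[2, 0, -1, 0, 0, 0, 0], [0, 2, 0, 0, 0, -1, 0], [-1, 0, 2, 0, 0, 0, -1], [0, 0, 0, 2, -1, -1, -1], [0, 0, 0, -1, 2, 0, 0], [0, -1, 0, -1, 0, 2, 0], [0, 0, -1, -1, 0, 0, 2]].
All simple roots have the same length, so the diagram is simply laced. The associated Dynkin diagram is a chain of 6 nodes with one extra node attached to the third node from one end (E_7), so the type is E_7.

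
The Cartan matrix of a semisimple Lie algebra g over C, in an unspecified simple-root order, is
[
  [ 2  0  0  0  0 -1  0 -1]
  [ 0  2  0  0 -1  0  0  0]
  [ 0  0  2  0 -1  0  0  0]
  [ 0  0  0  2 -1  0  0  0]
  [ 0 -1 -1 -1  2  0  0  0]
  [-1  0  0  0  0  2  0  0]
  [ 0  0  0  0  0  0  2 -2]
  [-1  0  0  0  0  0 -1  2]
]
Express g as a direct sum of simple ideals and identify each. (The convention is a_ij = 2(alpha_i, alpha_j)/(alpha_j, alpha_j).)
C_4 ⊕ D_4

The diagram associated to this matrix has two connected components: the simple roots {alpha_1, alpha_6, alpha_7, alpha_8} form a chain of 4 nodes with a double edge at one end; the terminal node there is the unique long simple root (C_4), and {alpha_2, alpha_3, alpha_4, alpha_5} form a chain of 2 nodes with a fork of two nodes at one end (D_4). A semisimple Lie algebra decomposes uniquely as the direct sum of simple ideals, one per connected component of its Dynkin diagram, so g ≅ C_4 ⊕ D_4 (dimension 36 + 28 = 64).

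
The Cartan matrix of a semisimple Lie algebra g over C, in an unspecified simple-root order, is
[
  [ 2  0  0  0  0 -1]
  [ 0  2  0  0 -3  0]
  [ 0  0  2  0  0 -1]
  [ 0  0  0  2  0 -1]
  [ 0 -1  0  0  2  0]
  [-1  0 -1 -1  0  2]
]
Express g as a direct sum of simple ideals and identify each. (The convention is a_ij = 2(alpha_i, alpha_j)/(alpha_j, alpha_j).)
The diagram associated to this matrix has two connected components: the simple roots {alpha_1, alpha_3, alpha_4, alpha_6} form a chain of 2 nodes with a fork of two nodes at one end (D_4), and {alpha_2, alpha_5} form two nodes joined by a triple edge (G_2). A semisimple Lie algebra decomposes uniquely as the direct sum of simple ideals, one per connected component of its Dynkin diagram, so g ≅ D_4 ⊕ G_2 (dimension 28 + 14 = 42).

D_4 (so(8)) ⊕ G_2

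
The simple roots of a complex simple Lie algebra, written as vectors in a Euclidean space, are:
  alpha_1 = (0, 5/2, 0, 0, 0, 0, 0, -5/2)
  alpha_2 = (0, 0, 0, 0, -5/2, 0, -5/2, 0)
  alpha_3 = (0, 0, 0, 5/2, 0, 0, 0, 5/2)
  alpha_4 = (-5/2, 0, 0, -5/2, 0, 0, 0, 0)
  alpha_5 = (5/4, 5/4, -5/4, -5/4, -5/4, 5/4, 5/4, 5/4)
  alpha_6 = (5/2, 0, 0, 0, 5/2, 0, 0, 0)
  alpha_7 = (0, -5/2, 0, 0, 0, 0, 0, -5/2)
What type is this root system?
Compute the Cartan integers a_ij = 2(alpha_i, alpha_j)/(alpha_j, alpha_j); the resulting 7x7 Cartan matrix is
[[2, 0, -1, 0, 0, 0, 0], [0, 2, 0, 0, 0, -1, 0], [-1, 0, 2, -1, 0, 0, -1], [0, 0, -1, 2, 0, -1, 0], [0, 0, 0, 0, 2, 0, -1], [0, -1, 0, -1, 0, 2, 0], [0, 0, -1, 0, -1, 0, 2]].
All simple roots have the same length, so the diagram is simply laced. The associated Dynkin diagram is a chain of 6 nodes with one extra node attached to the third node from one end (E_7), so the type is E_7.

E_7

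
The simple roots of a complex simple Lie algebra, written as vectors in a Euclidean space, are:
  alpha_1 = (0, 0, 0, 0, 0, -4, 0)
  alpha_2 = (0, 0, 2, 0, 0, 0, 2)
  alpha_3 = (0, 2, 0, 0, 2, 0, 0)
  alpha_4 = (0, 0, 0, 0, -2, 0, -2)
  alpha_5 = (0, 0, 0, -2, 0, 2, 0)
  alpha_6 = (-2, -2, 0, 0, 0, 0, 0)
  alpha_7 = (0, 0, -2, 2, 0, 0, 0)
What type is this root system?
Compute the Cartan integers a_ij = 2(alpha_i, alpha_j)/(alpha_j, alpha_j); the resulting 7x7 Cartan matrix is
[[2, 0, 0, 0, -2, 0, 0], [0, 2, 0, -1, 0, 0, -1], [0, 0, 2, -1, 0, -1, 0], [0, -1, -1, 2, 0, 0, 0], [-1, 0, 0, 0, 2, 0, -1], [0, 0, -1, 0, 0, 2, 0], [0, -1, 0, 0, -1, 0, 2]].
The roots have two lengths (squared-length ratio 2:1); the short ones are alpha_{2,3,4,5,6,7}. The associated Dynkin diagram is a chain of 7 nodes with a double edge at one end; the terminal node there is the unique long simple root (C_7), so the type is C_7 (the algebra sp(14)).

C7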